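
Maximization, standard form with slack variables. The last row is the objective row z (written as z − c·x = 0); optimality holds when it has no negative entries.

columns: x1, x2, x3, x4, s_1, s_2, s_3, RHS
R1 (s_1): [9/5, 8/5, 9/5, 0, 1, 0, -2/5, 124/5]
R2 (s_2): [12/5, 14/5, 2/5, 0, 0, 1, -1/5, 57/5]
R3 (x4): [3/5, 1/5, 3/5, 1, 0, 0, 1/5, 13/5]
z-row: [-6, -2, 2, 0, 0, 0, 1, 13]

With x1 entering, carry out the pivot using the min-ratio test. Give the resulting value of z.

39

Ratio test on column x1 — row 1: (124/5)/(9/5) = 124/9; row 2: (57/5)/(12/5) = 19/4; row 3: (13/5)/(3/5) = 13/3. Minimum is 13/3 at row 3 (x4 leaves); pivot element 3/5.
Pivot on row 3; the z-row RHS becomes 13 − (-6)·(13/3) = 39.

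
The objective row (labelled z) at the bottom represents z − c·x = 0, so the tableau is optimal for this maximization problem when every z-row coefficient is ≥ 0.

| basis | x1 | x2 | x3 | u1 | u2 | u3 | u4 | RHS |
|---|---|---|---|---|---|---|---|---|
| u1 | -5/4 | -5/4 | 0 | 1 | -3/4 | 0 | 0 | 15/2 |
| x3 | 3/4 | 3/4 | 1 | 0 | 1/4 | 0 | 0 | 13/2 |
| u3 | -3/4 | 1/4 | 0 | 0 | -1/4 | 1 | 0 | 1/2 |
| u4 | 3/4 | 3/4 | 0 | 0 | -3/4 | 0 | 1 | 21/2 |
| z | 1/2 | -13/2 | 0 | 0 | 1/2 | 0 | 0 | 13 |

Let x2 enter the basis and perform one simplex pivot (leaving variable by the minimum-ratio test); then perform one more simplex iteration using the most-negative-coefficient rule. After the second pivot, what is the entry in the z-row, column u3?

Ratio test on column x2 — row 1: entry -5/4 ≤ 0; row 2: (13/2)/(3/4) = 26/3; row 3: (1/2)/(1/4) = 2; row 4: (21/2)/(3/4) = 14. Minimum is 2 at row 3 (u3 leaves); pivot element 1/4.
Divide row 3 by 1/4; eliminate column x2 from the other rows.
Second iteration: most negative z-row entry is -19 in column x1, so x1 enters.
Ratio test on column x1 — row 1: entry -5 ≤ 0; row 2: 5/3 = 5/3; row 3: entry -3 ≤ 0; row 4: 9/3 = 3. Minimum is 5/3 at row 2 (x3 leaves); pivot element 3.
Divide row 2 by 3; eliminate column x1 from the other rows.
After both pivots, the entry at the z-row, column u3 is 7.

7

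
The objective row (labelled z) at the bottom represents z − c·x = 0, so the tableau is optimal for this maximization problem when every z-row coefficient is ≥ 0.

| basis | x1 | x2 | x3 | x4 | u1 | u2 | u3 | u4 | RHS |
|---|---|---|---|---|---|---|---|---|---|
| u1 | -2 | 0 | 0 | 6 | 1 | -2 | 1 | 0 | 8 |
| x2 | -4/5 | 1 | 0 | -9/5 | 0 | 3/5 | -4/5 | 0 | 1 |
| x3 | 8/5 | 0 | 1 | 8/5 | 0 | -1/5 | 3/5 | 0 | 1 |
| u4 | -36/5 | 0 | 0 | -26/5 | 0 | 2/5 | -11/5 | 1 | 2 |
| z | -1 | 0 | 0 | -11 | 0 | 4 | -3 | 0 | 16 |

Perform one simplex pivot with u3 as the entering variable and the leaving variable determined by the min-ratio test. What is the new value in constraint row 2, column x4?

1/3

Ratio test on column u3 — row 1: 8/1 = 8; row 2: entry -4/5 ≤ 0; row 3: 1/(3/5) = 5/3; row 4: entry -11/5 ≤ 0. Minimum is 5/3 at row 3 (x3 leaves); pivot element 3/5.
Divide row 3 by 3/5; eliminate column u3 from the other rows.
Row 2 update in column x4: -9/5 − (-4/5)·(8/3) = 1/3.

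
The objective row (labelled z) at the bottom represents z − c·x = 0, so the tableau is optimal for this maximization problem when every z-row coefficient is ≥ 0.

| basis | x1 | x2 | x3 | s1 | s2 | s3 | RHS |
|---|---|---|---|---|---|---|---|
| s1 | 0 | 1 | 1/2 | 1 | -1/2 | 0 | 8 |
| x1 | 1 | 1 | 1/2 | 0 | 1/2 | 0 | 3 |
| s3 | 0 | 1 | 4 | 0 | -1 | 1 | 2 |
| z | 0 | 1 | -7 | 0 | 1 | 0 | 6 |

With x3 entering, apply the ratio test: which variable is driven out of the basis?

s3

Column x3 entries and ratios — s1: 8/(1/2) = 16; x1: 3/(1/2) = 6; s3: 2/4 = 1/2.
Smallest ratio is 1/2 in the row of s3, so s3 leaves.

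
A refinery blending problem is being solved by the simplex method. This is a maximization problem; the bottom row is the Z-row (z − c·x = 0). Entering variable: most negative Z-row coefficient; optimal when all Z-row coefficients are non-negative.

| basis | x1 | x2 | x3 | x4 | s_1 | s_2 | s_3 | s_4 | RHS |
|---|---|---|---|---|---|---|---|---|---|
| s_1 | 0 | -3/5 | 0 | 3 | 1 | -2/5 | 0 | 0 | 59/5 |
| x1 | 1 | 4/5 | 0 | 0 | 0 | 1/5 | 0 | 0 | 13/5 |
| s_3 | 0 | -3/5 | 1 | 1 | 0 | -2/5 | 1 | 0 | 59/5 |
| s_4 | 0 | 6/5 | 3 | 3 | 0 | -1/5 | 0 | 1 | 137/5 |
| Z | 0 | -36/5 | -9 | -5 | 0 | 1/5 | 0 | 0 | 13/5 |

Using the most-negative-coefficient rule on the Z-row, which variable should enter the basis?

Negative Z-row entries: x2: -36/5, x3: -9, x4: -5.
The most negative is -9 in column x3, so x3 enters.

x3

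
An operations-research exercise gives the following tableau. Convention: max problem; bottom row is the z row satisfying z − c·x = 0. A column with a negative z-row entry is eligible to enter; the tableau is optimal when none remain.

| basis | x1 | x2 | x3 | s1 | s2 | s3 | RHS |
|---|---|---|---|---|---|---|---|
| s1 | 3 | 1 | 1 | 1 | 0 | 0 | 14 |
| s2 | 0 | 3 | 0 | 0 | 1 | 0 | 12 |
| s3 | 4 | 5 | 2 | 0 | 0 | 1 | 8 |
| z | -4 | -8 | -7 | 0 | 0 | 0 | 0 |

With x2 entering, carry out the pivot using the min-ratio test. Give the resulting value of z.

64/5

Ratio test on column x2 — row 1: 14/1 = 14; row 2: 12/3 = 4; row 3: 8/5 = 8/5. Minimum is 8/5 at row 3 (s3 leaves); pivot element 5.
Pivot on row 3; the z-row RHS becomes 0 − (-8)·(8/5) = 64/5.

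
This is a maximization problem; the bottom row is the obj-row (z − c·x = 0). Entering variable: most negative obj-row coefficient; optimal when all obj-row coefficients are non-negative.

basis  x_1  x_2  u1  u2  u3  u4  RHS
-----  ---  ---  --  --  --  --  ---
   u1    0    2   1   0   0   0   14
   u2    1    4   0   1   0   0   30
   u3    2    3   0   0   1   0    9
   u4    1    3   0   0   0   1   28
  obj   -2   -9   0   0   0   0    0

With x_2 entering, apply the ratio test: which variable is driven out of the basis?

Column x_2 entries and ratios — u1: 14/2 = 7; u2: 30/4 = 15/2; u3: 9/3 = 3; u4: 28/3 = 28/3.
Smallest ratio is 3 in the row of u3, so u3 leaves.

u3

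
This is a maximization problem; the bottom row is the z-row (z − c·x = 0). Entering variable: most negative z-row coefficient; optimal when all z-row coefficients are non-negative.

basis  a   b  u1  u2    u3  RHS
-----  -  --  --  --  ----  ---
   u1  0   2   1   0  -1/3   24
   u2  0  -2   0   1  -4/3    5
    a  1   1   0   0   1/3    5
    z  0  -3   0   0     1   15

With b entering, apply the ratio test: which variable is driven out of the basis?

Column b entries and ratios — u1: 24/2 = 12; u2: -2 ≤ 0, skip; a: 5/1 = 5.
Smallest ratio is 5 in the row of a, so a leaves.

a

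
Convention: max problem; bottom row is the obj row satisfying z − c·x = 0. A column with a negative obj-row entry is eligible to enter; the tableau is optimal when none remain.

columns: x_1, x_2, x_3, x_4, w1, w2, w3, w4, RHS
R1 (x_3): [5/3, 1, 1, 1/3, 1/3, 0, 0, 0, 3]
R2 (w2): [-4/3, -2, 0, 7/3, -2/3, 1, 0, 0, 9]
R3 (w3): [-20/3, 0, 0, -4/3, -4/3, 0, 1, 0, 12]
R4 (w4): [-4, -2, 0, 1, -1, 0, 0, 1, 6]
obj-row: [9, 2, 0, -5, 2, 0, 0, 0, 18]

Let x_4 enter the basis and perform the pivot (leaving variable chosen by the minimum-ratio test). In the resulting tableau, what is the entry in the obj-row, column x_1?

Ratio test on column x_4 — row 1: 3/(1/3) = 9; row 2: 9/(7/3) = 27/7; row 3: entry -4/3 ≤ 0; row 4: 6/1 = 6. Minimum is 27/7 at row 2 (w2 leaves); pivot element 7/3.
Divide row 2 by 7/3; eliminate column x_4 from the other rows.
obj-row update in column x_1: 9 − (-5)·(-4/7) = 43/7.

43/7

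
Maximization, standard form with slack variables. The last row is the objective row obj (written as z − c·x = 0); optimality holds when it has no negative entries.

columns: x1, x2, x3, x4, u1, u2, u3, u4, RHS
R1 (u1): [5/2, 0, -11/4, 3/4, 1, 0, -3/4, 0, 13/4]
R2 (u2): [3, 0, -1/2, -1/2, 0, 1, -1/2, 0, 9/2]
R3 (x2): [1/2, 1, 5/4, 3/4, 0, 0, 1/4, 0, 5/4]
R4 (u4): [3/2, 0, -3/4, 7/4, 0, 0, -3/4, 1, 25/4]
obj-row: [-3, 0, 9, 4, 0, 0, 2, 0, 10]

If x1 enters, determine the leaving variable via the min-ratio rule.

u1

Column x1 entries and ratios — u1: (13/4)/(5/2) = 13/10; u2: (9/2)/3 = 3/2; x2: (5/4)/(1/2) = 5/2; u4: (25/4)/(3/2) = 25/6.
Smallest ratio is 13/10 in the row of u1, so u1 leaves.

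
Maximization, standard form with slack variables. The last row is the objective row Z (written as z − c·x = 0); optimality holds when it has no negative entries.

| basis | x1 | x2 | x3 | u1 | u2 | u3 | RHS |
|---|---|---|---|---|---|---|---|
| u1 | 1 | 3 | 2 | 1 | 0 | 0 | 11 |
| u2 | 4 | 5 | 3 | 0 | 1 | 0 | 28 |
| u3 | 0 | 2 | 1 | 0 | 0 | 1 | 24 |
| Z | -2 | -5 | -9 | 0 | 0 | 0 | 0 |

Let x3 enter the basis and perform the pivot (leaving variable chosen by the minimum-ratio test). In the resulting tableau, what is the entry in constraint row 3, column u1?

Ratio test on column x3 — row 1: 11/2 = 11/2; row 2: 28/3 = 28/3; row 3: 24/1 = 24. Minimum is 11/2 at row 1 (u1 leaves); pivot element 2.
Divide row 1 by 2; eliminate column x3 from the other rows.
Row 3 update in column u1: 0 − 1·(1/2) = -1/2.

-1/2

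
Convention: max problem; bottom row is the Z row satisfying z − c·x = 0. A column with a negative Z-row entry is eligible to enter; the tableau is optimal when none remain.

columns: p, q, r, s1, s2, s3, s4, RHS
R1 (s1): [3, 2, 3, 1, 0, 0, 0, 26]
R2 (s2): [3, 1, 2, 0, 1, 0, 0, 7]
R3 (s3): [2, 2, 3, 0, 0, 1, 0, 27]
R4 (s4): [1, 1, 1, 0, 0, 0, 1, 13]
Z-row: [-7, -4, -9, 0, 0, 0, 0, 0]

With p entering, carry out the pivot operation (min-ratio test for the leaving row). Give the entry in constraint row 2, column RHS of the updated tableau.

7/3

Ratio test on column p — row 1: 26/3 = 26/3; row 2: 7/3 = 7/3; row 3: 27/2 = 27/2; row 4: 13/1 = 13. Minimum is 7/3 at row 2 (s2 leaves); pivot element 3.
Divide row 2 by 3; eliminate column p from the other rows.
In the new row 2, the RHS entry is the old entry divided by the pivot: 7/3 = 7/3.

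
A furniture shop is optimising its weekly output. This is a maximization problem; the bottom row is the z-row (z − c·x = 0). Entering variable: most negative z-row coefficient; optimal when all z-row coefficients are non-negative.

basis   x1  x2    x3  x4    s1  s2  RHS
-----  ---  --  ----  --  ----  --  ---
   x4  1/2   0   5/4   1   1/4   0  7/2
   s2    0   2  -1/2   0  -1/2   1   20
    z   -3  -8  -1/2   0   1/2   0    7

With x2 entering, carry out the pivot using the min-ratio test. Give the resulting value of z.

Ratio test on column x2 — row 1: entry 0 ≤ 0; row 2: 20/2 = 10. Minimum is 10 at row 2 (s2 leaves); pivot element 2.
Pivot on row 2; the z-row RHS becomes 7 − (-8)·10 = 87.

87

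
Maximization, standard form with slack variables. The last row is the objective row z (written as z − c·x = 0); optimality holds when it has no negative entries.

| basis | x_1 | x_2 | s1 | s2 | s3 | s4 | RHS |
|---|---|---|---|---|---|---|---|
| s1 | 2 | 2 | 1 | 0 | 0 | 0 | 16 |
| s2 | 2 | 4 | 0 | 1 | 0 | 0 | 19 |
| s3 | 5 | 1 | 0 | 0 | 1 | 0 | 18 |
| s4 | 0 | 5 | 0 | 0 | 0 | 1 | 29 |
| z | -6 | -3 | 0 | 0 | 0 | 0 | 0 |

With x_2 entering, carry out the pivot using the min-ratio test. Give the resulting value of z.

57/4

Ratio test on column x_2 — row 1: 16/2 = 8; row 2: 19/4 = 19/4; row 3: 18/1 = 18; row 4: 29/5 = 29/5. Minimum is 19/4 at row 2 (s2 leaves); pivot element 4.
Pivot on row 2; the z-row RHS becomes 0 − (-3)·(19/4) = 57/4.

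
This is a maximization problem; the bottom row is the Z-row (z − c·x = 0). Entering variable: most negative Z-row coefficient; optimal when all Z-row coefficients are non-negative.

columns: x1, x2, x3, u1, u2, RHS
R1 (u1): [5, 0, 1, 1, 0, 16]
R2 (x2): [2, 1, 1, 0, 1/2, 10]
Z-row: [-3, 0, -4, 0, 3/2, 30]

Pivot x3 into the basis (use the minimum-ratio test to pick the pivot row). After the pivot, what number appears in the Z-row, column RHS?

Ratio test on column x3 — row 1: 16/1 = 16; row 2: 10/1 = 10. Minimum is 10 at row 2 (x2 leaves); pivot element 1.
Divide row 2 by 1; eliminate column x3 from the other rows.
Z-row update in column RHS: 30 − (-4)·10 = 70.

70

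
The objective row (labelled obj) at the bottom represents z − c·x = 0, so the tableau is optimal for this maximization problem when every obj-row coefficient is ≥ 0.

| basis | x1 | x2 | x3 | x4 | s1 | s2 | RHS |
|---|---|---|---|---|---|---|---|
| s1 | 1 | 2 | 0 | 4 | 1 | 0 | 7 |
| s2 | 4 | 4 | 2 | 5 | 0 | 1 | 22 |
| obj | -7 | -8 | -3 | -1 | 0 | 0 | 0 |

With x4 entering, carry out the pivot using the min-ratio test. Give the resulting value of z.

7/4

Ratio test on column x4 — row 1: 7/4 = 7/4; row 2: 22/5 = 22/5. Minimum is 7/4 at row 1 (s1 leaves); pivot element 4.
Pivot on row 1; the obj-row RHS becomes 0 − (-1)·(7/4) = 7/4.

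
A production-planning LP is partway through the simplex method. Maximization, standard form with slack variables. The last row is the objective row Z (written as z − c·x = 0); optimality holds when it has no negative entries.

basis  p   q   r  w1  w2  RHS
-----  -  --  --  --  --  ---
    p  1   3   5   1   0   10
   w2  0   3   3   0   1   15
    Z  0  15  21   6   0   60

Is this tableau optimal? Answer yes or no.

yes

Every Z-row coefficient is ≥ 0, so the tableau is optimal.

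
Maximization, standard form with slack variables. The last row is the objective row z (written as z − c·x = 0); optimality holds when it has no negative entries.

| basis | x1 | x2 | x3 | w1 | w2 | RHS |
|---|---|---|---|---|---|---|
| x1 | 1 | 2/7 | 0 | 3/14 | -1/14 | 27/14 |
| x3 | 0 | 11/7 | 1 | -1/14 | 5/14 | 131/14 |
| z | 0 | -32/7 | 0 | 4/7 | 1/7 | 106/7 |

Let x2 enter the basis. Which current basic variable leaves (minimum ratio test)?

x3

Column x2 entries and ratios — x1: (27/14)/(2/7) = 27/4; x3: (131/14)/(11/7) = 131/22.
Smallest ratio is 131/22 in the row of x3, so x3 leaves.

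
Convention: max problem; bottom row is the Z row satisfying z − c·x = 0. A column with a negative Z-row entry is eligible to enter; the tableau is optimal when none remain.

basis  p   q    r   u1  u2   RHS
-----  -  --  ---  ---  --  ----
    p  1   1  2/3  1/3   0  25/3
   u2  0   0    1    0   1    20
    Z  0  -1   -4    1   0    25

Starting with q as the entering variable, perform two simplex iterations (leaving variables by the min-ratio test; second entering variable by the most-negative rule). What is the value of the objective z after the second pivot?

75

Ratio test on column q — row 1: (25/3)/1 = 25/3; row 2: entry 0 ≤ 0. Minimum is 25/3 at row 1 (p leaves); pivot element 1.
Pivot on row 1; the Z-row RHS becomes 25 − (-1)·(25/3) = 100/3.
Next entering variable (most negative Z-row entry -10/3): r.
Ratio test on column r — row 1: (25/3)/(2/3) = 25/2; row 2: 20/1 = 20. Minimum is 25/2 at row 1 (q leaves); pivot element 2/3.
After the second pivot the Z-row RHS is 100/3 − (-10/3)·(25/2) = 75.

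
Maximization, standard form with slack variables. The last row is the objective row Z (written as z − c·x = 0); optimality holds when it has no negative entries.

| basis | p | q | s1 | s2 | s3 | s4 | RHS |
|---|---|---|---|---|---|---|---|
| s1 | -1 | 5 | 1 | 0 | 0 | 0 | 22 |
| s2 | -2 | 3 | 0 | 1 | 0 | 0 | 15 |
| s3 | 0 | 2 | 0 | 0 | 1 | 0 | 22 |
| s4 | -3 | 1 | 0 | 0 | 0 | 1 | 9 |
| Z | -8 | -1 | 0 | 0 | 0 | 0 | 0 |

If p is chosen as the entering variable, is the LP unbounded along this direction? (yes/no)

Every constraint-row entry in column p is ≤ 0, so increasing p is unbounded.

yes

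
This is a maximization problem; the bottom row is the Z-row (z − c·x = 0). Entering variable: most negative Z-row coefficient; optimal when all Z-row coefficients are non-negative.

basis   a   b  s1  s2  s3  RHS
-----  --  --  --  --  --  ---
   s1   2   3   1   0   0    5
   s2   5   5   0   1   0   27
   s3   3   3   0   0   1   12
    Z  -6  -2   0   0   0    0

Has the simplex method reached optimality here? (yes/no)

no

The Z-row has a negative entry -6 in column a, so it is not optimal.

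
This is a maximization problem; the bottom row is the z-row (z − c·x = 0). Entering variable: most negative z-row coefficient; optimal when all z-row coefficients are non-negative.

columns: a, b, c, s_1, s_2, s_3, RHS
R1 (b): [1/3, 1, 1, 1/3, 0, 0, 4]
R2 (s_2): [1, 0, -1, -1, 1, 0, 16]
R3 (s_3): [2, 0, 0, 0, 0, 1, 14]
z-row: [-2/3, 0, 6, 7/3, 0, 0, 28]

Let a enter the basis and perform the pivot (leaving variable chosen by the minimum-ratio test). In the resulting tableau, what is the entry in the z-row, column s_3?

1/3

Ratio test on column a — row 1: 4/(1/3) = 12; row 2: 16/1 = 16; row 3: 14/2 = 7. Minimum is 7 at row 3 (s_3 leaves); pivot element 2.
Divide row 3 by 2; eliminate column a from the other rows.
z-row update in column s_3: 0 − (-2/3)·(1/2) = 1/3.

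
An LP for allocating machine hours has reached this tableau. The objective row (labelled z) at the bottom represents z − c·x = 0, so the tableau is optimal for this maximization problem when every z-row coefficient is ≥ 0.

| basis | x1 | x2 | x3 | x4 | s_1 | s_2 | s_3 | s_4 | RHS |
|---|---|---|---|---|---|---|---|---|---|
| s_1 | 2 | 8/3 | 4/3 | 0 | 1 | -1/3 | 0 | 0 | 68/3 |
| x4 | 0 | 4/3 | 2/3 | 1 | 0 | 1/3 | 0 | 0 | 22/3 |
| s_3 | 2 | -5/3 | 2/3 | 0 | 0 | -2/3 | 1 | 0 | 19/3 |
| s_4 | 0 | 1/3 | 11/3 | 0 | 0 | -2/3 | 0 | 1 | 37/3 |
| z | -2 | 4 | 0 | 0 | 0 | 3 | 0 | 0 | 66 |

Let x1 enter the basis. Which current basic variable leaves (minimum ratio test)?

Column x1 entries and ratios — s_1: (68/3)/2 = 34/3; x4: 0 ≤ 0, skip; s_3: (19/3)/2 = 19/6; s_4: 0 ≤ 0, skip.
Smallest ratio is 19/6 in the row of s_3, so s_3 leaves.

s_3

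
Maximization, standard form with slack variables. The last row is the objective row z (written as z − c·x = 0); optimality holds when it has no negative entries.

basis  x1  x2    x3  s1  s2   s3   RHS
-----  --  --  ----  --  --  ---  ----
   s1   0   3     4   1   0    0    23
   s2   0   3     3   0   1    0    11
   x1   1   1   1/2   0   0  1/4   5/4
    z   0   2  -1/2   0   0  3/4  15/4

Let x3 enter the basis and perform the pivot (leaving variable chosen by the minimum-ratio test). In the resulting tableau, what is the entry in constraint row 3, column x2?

Ratio test on column x3 — row 1: 23/4 = 23/4; row 2: 11/3 = 11/3; row 3: (5/4)/(1/2) = 5/2. Minimum is 5/2 at row 3 (x1 leaves); pivot element 1/2.
Divide row 3 by 1/2; eliminate column x3 from the other rows.
In the new row 3, the x2 entry is the old entry divided by the pivot: 1/(1/2) = 2.

2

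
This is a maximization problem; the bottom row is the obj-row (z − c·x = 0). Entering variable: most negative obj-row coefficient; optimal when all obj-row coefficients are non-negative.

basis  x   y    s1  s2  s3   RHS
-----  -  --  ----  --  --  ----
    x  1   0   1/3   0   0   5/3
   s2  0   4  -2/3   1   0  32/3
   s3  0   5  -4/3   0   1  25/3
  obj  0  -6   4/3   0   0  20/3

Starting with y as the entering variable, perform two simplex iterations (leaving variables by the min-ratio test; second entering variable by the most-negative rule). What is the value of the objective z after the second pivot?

18

Ratio test on column y — row 1: entry 0 ≤ 0; row 2: (32/3)/4 = 8/3; row 3: (25/3)/5 = 5/3. Minimum is 5/3 at row 3 (s3 leaves); pivot element 5.
Pivot on row 3; the obj-row RHS becomes 20/3 − (-6)·(5/3) = 50/3.
Next entering variable (most negative obj-row entry -4/15): s1.
Ratio test on column s1 — row 1: (5/3)/(1/3) = 5; row 2: 4/(2/5) = 10; row 3: entry -4/15 ≤ 0. Minimum is 5 at row 1 (x leaves); pivot element 1/3.
After the second pivot the obj-row RHS is 50/3 − (-4/15)·5 = 18.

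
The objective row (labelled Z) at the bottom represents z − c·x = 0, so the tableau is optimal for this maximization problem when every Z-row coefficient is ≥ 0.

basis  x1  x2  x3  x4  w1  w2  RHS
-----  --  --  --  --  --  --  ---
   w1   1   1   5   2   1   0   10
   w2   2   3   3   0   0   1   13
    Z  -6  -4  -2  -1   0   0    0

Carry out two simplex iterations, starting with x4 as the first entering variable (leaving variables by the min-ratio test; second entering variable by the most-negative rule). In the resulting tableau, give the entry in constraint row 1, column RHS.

7/4

Ratio test on column x4 — row 1: 10/2 = 5; row 2: entry 0 ≤ 0. Minimum is 5 at row 1 (w1 leaves); pivot element 2.
Divide row 1 by 2; eliminate column x4 from the other rows.
Second iteration: most negative Z-row entry is -11/2 in column x1, so x1 enters.
Ratio test on column x1 — row 1: 5/(1/2) = 10; row 2: 13/2 = 13/2. Minimum is 13/2 at row 2 (w2 leaves); pivot element 2.
Divide row 2 by 2; eliminate column x1 from the other rows.
After both pivots, the entry at constraint row 1, column RHS is 7/4.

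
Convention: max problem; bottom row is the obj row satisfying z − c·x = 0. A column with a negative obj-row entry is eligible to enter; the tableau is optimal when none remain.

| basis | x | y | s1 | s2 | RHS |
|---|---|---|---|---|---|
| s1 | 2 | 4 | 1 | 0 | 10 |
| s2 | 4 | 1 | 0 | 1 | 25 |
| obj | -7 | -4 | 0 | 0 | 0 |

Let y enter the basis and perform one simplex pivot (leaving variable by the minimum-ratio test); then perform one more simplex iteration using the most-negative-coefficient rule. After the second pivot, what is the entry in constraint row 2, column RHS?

5

Ratio test on column y — row 1: 10/4 = 5/2; row 2: 25/1 = 25. Minimum is 5/2 at row 1 (s1 leaves); pivot element 4.
Divide row 1 by 4; eliminate column y from the other rows.
Second iteration: most negative obj-row entry is -5 in column x, so x enters.
Ratio test on column x — row 1: (5/2)/(1/2) = 5; row 2: (45/2)/(7/2) = 45/7. Minimum is 5 at row 1 (y leaves); pivot element 1/2.
Divide row 1 by 1/2; eliminate column x from the other rows.
After both pivots, the entry at constraint row 2, column RHS is 5.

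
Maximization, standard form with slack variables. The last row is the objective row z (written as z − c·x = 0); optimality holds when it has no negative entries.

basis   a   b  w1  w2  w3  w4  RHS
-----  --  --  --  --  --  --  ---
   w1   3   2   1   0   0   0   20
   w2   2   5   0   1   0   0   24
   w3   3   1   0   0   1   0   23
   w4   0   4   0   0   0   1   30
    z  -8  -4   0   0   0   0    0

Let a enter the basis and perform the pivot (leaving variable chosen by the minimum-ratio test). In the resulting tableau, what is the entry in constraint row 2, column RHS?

32/3

Ratio test on column a — row 1: 20/3 = 20/3; row 2: 24/2 = 12; row 3: 23/3 = 23/3; row 4: entry 0 ≤ 0. Minimum is 20/3 at row 1 (w1 leaves); pivot element 3.
Divide row 1 by 3; eliminate column a from the other rows.
Row 2 update in column RHS: 24 − 2·(20/3) = 32/3.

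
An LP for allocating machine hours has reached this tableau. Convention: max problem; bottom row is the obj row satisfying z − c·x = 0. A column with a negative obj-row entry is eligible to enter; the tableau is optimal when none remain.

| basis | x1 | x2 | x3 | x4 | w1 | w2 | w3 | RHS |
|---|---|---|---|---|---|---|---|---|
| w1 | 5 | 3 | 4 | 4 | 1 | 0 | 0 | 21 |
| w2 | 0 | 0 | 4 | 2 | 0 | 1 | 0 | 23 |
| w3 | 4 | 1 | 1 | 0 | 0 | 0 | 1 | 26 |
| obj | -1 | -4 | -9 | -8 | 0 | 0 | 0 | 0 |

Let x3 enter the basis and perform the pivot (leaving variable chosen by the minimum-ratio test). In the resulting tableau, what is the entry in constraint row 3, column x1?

Ratio test on column x3 — row 1: 21/4 = 21/4; row 2: 23/4 = 23/4; row 3: 26/1 = 26. Minimum is 21/4 at row 1 (w1 leaves); pivot element 4.
Divide row 1 by 4; eliminate column x3 from the other rows.
Row 3 update in column x1: 4 − 1·(5/4) = 11/4.

11/4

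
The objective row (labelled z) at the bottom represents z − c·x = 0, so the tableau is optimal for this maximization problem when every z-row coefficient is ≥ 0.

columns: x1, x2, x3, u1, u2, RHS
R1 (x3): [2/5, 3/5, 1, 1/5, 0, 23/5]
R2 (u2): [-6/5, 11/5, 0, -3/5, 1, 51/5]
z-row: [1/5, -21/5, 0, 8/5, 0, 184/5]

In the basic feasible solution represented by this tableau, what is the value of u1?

0

u1 is not in the basis, so in the current basic feasible solution u1 = 0.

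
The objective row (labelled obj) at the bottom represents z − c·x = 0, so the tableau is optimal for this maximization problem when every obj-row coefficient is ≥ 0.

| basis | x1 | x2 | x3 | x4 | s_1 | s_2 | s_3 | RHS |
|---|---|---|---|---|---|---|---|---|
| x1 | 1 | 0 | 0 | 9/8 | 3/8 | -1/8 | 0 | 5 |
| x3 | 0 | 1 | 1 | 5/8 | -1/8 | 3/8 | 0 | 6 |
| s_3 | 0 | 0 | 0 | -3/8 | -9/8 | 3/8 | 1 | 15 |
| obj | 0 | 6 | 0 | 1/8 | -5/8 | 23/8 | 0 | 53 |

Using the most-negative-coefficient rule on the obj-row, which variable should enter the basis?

s_1

Negative obj-row entries: s_1: -5/8.
The most negative is -5/8 in column s_1, so s_1 enters.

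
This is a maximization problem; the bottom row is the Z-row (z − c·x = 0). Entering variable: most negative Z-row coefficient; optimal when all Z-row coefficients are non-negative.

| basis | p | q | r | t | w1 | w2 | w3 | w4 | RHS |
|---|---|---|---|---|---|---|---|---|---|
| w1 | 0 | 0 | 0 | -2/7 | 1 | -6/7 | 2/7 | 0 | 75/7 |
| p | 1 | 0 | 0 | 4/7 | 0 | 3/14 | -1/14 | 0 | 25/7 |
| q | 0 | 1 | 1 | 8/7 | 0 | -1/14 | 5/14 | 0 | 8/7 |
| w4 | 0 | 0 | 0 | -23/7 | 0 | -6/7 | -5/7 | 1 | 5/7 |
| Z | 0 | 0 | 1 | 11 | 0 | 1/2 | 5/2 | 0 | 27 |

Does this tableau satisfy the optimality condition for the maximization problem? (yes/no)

yes

Every Z-row coefficient is ≥ 0, so the tableau is optimal.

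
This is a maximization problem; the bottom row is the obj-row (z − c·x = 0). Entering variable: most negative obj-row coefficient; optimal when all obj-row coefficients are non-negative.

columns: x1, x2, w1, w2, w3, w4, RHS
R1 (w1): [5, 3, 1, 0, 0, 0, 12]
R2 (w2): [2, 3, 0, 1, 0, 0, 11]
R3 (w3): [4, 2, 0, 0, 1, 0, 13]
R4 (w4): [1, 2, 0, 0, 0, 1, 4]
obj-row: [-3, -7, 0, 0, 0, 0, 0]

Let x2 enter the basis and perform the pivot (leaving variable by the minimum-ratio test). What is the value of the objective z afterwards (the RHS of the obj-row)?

Ratio test on column x2 — row 1: 12/3 = 4; row 2: 11/3 = 11/3; row 3: 13/2 = 13/2; row 4: 4/2 = 2. Minimum is 2 at row 4 (w4 leaves); pivot element 2.
Pivot on row 4; the obj-row RHS becomes 0 − (-7)·2 = 14.

14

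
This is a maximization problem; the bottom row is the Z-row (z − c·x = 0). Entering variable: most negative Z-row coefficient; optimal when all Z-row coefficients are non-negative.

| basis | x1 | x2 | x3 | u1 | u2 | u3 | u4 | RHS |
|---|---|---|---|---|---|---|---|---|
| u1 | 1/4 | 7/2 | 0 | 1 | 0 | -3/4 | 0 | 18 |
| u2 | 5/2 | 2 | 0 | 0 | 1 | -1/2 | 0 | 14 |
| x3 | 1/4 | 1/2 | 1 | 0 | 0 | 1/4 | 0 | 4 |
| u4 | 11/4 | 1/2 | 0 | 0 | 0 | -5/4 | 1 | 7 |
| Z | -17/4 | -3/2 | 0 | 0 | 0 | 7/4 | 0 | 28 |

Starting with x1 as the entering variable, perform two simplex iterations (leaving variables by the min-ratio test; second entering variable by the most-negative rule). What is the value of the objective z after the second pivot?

Ratio test on column x1 — row 1: 18/(1/4) = 72; row 2: 14/(5/2) = 28/5; row 3: 4/(1/4) = 16; row 4: 7/(11/4) = 28/11. Minimum is 28/11 at row 4 (u4 leaves); pivot element 11/4.
Pivot on row 4; the Z-row RHS becomes 28 − (-17/4)·(28/11) = 427/11.
Next entering variable (most negative Z-row entry -8/11): x2.
Ratio test on column x2 — row 1: (191/11)/(38/11) = 191/38; row 2: (84/11)/(17/11) = 84/17; row 3: (37/11)/(5/11) = 37/5; row 4: (28/11)/(2/11) = 14. Minimum is 84/17 at row 2 (u2 leaves); pivot element 17/11.
After the second pivot the Z-row RHS is 427/11 − (-8/11)·(84/17) = 721/17.

721/17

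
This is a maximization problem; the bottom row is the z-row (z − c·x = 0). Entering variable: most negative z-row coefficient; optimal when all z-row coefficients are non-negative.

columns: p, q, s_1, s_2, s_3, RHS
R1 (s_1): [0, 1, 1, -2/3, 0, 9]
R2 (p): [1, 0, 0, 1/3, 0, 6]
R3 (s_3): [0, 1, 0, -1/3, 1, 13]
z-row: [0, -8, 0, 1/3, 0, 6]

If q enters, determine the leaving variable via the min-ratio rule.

s_1

Column q entries and ratios — s_1: 9/1 = 9; p: 0 ≤ 0, skip; s_3: 13/1 = 13.
Smallest ratio is 9 in the row of s_1, so s_1 leaves.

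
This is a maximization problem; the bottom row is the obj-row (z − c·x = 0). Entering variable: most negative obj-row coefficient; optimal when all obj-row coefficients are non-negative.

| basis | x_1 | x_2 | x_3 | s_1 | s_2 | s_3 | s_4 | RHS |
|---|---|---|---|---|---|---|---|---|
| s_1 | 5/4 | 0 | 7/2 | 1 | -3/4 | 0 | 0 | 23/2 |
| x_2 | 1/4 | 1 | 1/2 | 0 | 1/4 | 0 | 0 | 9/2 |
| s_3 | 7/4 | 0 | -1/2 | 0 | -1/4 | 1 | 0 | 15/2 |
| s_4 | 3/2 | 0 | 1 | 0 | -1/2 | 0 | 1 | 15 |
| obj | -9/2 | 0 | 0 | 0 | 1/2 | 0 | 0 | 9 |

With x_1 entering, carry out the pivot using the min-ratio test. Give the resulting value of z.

198/7

Ratio test on column x_1 — row 1: (23/2)/(5/4) = 46/5; row 2: (9/2)/(1/4) = 18; row 3: (15/2)/(7/4) = 30/7; row 4: 15/(3/2) = 10. Minimum is 30/7 at row 3 (s_3 leaves); pivot element 7/4.
Pivot on row 3; the obj-row RHS becomes 9 − (-9/2)·(30/7) = 198/7.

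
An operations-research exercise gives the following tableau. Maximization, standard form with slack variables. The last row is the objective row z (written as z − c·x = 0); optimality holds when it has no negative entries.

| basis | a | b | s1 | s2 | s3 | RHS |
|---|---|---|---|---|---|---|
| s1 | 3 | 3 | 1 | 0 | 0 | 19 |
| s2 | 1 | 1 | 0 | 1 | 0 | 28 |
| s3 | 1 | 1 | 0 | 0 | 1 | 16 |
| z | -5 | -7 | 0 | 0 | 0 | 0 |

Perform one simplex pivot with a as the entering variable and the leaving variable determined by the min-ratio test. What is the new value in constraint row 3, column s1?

-1/3

Ratio test on column a — row 1: 19/3 = 19/3; row 2: 28/1 = 28; row 3: 16/1 = 16. Minimum is 19/3 at row 1 (s1 leaves); pivot element 3.
Divide row 1 by 3; eliminate column a from the other rows.
Row 3 update in column s1: 0 − 1·(1/3) = -1/3.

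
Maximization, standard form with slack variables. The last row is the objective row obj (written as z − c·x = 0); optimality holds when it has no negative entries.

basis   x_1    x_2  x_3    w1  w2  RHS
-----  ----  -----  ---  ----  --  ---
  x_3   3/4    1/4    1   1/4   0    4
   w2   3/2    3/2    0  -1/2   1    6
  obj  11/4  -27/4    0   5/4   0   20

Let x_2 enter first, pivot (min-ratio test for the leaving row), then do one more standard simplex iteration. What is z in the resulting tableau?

Ratio test on column x_2 — row 1: 4/(1/4) = 16; row 2: 6/(3/2) = 4. Minimum is 4 at row 2 (w2 leaves); pivot element 3/2.
Pivot on row 2; the obj-row RHS becomes 20 − (-27/4)·4 = 47.
Next entering variable (most negative obj-row entry -1): w1.
Ratio test on column w1 — row 1: 3/(1/3) = 9; row 2: entry -1/3 ≤ 0. Minimum is 9 at row 1 (x_3 leaves); pivot element 1/3.
After the second pivot the obj-row RHS is 47 − (-1)·9 = 56.

56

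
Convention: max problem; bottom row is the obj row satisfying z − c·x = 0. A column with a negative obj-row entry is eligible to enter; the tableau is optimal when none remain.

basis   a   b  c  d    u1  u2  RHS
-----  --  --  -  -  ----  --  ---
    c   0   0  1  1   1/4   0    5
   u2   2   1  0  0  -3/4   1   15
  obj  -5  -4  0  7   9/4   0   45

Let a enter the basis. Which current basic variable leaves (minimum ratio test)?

Column a entries and ratios — c: 0 ≤ 0, skip; u2: 15/2 = 15/2.
Smallest ratio is 15/2 in the row of u2, so u2 leaves.

u2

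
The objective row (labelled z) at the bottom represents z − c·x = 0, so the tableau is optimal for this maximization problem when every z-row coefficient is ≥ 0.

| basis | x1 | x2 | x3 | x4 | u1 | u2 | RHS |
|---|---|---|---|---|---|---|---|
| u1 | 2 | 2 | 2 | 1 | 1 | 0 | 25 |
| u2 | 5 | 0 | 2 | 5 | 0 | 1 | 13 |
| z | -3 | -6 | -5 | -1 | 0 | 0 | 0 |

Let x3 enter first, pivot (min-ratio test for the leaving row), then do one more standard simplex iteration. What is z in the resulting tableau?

Ratio test on column x3 — row 1: 25/2 = 25/2; row 2: 13/2 = 13/2. Minimum is 13/2 at row 2 (u2 leaves); pivot element 2.
Pivot on row 2; the z-row RHS becomes 0 − (-5)·(13/2) = 65/2.
Next entering variable (most negative z-row entry -6): x2.
Ratio test on column x2 — row 1: 12/2 = 6; row 2: entry 0 ≤ 0. Minimum is 6 at row 1 (u1 leaves); pivot element 2.
After the second pivot the z-row RHS is 65/2 − (-6)·6 = 137/2.

137/2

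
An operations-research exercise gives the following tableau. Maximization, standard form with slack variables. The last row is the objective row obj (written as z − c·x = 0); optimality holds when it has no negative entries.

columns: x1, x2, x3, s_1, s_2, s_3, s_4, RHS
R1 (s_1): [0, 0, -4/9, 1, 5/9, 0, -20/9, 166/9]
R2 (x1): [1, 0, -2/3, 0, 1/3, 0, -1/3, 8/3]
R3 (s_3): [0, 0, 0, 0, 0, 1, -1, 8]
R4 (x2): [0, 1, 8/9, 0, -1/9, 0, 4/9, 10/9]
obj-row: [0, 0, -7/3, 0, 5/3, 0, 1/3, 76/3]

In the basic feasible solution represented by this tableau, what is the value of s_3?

8

s_3 is basic (row 3); its value is the RHS of that row, 8.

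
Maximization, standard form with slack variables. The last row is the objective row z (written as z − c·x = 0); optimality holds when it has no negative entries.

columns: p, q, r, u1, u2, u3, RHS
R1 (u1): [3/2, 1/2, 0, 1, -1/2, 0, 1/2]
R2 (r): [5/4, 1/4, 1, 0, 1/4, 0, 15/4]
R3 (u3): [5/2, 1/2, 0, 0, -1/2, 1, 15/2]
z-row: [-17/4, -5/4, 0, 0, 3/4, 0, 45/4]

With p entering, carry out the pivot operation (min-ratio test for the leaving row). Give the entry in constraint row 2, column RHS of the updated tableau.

Ratio test on column p — row 1: (1/2)/(3/2) = 1/3; row 2: (15/4)/(5/4) = 3; row 3: (15/2)/(5/2) = 3. Minimum is 1/3 at row 1 (u1 leaves); pivot element 3/2.
Divide row 1 by 3/2; eliminate column p from the other rows.
Row 2 update in column RHS: 15/4 − (5/4)·(1/3) = 10/3.

10/3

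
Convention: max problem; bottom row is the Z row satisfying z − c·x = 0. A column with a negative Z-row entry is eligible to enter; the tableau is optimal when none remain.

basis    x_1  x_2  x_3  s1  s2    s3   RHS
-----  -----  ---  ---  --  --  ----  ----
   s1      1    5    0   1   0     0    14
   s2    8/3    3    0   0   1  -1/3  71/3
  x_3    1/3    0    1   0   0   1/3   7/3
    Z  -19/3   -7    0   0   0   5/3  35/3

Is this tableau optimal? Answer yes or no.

The Z-row has a negative entry -7 in column x_2, so it is not optimal.

no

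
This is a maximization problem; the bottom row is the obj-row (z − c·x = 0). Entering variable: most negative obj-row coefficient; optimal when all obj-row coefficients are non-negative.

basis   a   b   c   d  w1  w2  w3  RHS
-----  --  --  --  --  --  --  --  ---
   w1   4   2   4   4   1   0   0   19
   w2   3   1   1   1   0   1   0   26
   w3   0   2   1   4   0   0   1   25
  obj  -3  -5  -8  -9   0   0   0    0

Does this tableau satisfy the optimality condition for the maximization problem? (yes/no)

The obj-row has a negative entry -9 in column d, so it is not optimal.

no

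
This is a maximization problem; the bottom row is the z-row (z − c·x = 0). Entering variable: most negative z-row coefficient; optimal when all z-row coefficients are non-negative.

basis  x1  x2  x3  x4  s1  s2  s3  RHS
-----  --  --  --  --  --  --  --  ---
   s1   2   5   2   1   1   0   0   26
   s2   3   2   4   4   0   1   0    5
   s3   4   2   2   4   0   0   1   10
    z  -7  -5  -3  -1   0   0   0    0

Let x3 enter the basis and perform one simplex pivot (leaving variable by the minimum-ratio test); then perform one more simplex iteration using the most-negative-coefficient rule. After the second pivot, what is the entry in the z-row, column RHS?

Ratio test on column x3 — row 1: 26/2 = 13; row 2: 5/4 = 5/4; row 3: 10/2 = 5. Minimum is 5/4 at row 2 (s2 leaves); pivot element 4.
Divide row 2 by 4; eliminate column x3 from the other rows.
Second iteration: most negative z-row entry is -19/4 in column x1, so x1 enters.
Ratio test on column x1 — row 1: (47/2)/(1/2) = 47; row 2: (5/4)/(3/4) = 5/3; row 3: (15/2)/(5/2) = 3. Minimum is 5/3 at row 2 (x3 leaves); pivot element 3/4.
Divide row 2 by 3/4; eliminate column x1 from the other rows.
After both pivots, the entry at the z-row, column RHS is 35/3.

35/3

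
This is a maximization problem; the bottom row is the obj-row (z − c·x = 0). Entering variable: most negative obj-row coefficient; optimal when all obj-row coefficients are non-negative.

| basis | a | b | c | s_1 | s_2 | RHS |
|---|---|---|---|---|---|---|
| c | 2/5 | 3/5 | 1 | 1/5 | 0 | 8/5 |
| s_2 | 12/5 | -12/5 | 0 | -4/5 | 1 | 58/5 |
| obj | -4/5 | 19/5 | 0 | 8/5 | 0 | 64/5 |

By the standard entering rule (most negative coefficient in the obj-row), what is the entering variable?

Negative obj-row entries: a: -4/5.
The most negative is -4/5 in column a, so a enters.

a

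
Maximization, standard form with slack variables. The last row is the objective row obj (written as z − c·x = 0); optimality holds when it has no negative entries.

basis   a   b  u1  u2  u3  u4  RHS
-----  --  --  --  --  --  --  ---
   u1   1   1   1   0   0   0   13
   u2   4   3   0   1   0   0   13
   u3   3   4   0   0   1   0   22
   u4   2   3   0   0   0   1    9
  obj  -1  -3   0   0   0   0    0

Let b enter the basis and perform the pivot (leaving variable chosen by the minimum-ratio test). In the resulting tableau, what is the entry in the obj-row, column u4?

Ratio test on column b — row 1: 13/1 = 13; row 2: 13/3 = 13/3; row 3: 22/4 = 11/2; row 4: 9/3 = 3. Minimum is 3 at row 4 (u4 leaves); pivot element 3.
Divide row 4 by 3; eliminate column b from the other rows.
obj-row update in column u4: 0 − (-3)·(1/3) = 1.

1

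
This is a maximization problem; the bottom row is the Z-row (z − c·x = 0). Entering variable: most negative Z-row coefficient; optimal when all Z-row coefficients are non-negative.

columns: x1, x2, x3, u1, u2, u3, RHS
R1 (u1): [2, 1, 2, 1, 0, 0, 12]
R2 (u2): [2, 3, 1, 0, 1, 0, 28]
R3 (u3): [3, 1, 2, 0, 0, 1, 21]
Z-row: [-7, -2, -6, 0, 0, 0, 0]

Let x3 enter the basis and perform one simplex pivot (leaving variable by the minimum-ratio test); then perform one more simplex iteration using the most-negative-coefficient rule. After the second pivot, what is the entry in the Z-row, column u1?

7/2

Ratio test on column x3 — row 1: 12/2 = 6; row 2: 28/1 = 28; row 3: 21/2 = 21/2. Minimum is 6 at row 1 (u1 leaves); pivot element 2.
Divide row 1 by 2; eliminate column x3 from the other rows.
Second iteration: most negative Z-row entry is -1 in column x1, so x1 enters.
Ratio test on column x1 — row 1: 6/1 = 6; row 2: 22/1 = 22; row 3: 9/1 = 9. Minimum is 6 at row 1 (x3 leaves); pivot element 1.
Divide row 1 by 1; eliminate column x1 from the other rows.
After both pivots, the entry at the Z-row, column u1 is 7/2.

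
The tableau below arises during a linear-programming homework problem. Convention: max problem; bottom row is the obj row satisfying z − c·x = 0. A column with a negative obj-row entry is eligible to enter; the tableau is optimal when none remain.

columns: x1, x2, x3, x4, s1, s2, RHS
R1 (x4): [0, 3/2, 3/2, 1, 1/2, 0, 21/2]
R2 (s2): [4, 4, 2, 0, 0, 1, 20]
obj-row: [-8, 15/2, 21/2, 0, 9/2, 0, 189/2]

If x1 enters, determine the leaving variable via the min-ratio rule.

s2

Column x1 entries and ratios — x4: 0 ≤ 0, skip; s2: 20/4 = 5.
Smallest ratio is 5 in the row of s2, so s2 leaves.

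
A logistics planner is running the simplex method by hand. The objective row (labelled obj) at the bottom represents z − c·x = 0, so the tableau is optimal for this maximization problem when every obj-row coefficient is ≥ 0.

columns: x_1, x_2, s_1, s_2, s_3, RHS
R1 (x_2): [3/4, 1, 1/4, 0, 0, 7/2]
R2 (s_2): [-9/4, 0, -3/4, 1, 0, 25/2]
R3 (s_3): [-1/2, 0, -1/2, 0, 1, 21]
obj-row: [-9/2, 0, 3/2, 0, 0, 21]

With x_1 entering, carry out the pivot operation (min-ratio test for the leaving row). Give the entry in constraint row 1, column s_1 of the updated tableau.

Ratio test on column x_1 — row 1: (7/2)/(3/4) = 14/3; row 2: entry -9/4 ≤ 0; row 3: entry -1/2 ≤ 0. Minimum is 14/3 at row 1 (x_2 leaves); pivot element 3/4.
Divide row 1 by 3/4; eliminate column x_1 from the other rows.
In the new row 1, the s_1 entry is the old entry divided by the pivot: (1/4)/(3/4) = 1/3.

1/3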